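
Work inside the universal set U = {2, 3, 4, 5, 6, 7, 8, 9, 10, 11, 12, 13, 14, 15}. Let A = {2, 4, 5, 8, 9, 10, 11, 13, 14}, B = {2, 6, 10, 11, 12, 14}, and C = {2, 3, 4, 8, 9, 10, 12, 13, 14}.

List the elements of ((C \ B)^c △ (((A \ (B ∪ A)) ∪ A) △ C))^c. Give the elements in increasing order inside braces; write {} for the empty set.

C \ B = {3, 4, 8, 9, 13}
(C \ B)^c = {2, 5, 6, 7, 10, 11, 12, 14, 15}
B ∪ A = {2, 4, 5, 6, 8, 9, 10, 11, 12, 13, 14}
A \ (B ∪ A) = {}
(A \ (B ∪ A)) ∪ A = {2, 4, 5, 8, 9, 10, 11, 13, 14}
((A \ (B ∪ A)) ∪ A) △ C = {3, 5, 11, 12}
(C \ B)^c △ (((A \ (B ∪ A)) ∪ A) △ C) = {2, 3, 6, 7, 10, 14, 15}
((C \ B)^c △ (((A \ (B ∪ A)) ∪ A) △ C))^c = {4, 5, 8, 9, 11, 12, 13}

{4, 5, 8, 9, 11, 12, 13}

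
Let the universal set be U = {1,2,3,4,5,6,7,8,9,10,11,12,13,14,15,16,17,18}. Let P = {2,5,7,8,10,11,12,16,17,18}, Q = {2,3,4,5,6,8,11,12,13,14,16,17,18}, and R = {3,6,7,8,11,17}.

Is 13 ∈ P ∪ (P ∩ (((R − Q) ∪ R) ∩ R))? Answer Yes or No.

13 ∉ R and 13 ∈ Q, so 13 ∉ R − Q
13 ∉ (R − Q) and 13 ∉ R, so 13 ∉ (R − Q) ∪ R
13 ∉ ((R − Q) ∪ R) and 13 ∉ R, so 13 ∉ ((R − Q) ∪ R) ∩ R
13 ∉ P and 13 ∉ (((R − Q) ∪ R) ∩ R), so 13 ∉ P ∩ (((R − Q) ∪ R) ∩ R)
13 ∉ P and 13 ∉ (P ∩ (((R − Q) ∪ R) ∩ R)), so 13 ∉ P ∪ (P ∩ (((R − Q) ∪ R) ∩ R))

No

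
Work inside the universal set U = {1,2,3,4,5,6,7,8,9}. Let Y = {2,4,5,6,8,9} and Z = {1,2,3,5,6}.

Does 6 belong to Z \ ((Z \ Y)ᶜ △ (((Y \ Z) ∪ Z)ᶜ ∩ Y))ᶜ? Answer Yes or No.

6 ∈ Z and 6 ∈ Y, so 6 ∉ Z \ Y
6 ∈ (Z \ Y)ᶜ since 6 ∉ (Z \ Y)
6 ∈ Y and 6 ∈ Z, so 6 ∉ Y \ Z
6 ∉ (Y \ Z) and 6 ∈ Z, so 6 ∈ (Y \ Z) ∪ Z
6 ∉ ((Y \ Z) ∪ Z)ᶜ since 6 ∈ ((Y \ Z) ∪ Z)
6 ∉ ((Y \ Z) ∪ Z)ᶜ and 6 ∈ Y, so 6 ∉ ((Y \ Z) ∪ Z)ᶜ ∩ Y
6 ∈ (Z \ Y)ᶜ and 6 ∉ (((Y \ Z) ∪ Z)ᶜ ∩ Y), so 6 ∈ (Z \ Y)ᶜ △ (((Y \ Z) ∪ Z)ᶜ ∩ Y)
6 ∉ ((Z \ Y)ᶜ △ (((Y \ Z) ∪ Z)ᶜ ∩ Y))ᶜ since 6 ∈ ((Z \ Y)ᶜ △ (((Y \ Z) ∪ Z)ᶜ ∩ Y))
6 ∈ Z and 6 ∉ ((Z \ Y)ᶜ △ (((Y \ Z) ∪ Z)ᶜ ∩ Y))ᶜ, so 6 ∈ Z \ ((Z \ Y)ᶜ △ (((Y \ Z) ∪ Z)ᶜ ∩ Y))ᶜ

Yes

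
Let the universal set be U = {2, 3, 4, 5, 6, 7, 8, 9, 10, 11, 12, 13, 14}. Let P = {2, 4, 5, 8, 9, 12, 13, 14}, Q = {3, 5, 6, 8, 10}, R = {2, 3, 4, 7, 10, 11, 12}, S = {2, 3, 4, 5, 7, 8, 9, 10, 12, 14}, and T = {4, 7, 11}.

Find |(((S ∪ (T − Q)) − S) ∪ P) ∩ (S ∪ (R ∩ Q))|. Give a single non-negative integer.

7

T − Q = {4, 7, 11}
S ∪ (T − Q) = {2, 3, 4, 5, 7, 8, 9, 10, 11, 12, 14}
(S ∪ (T − Q)) − S = {11}
((S ∪ (T − Q)) − S) ∪ P = {2, 4, 5, 8, 9, 11, 12, 13, 14}
R ∩ Q = {3, 10}
S ∪ (R ∩ Q) = {2, 3, 4, 5, 7, 8, 9, 10, 12, 14}
(((S ∪ (T − Q)) − S) ∪ P) ∩ (S ∪ (R ∩ Q)) = {2, 4, 5, 8, 9, 12, 14}
|(((S ∪ (T − Q)) − S) ∪ P) ∩ (S ∪ (R ∩ Q))| = 7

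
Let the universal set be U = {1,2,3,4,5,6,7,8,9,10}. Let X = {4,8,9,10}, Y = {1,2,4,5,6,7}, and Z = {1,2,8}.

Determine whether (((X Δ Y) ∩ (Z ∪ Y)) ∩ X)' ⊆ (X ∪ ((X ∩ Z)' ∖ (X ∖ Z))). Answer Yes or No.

X Δ Y = {1,2,5,6,7,8,9,10}
Z ∪ Y = {1,2,4,5,6,7,8}
(X Δ Y) ∩ (Z ∪ Y) = {1,2,5,6,7,8}
((X Δ Y) ∩ (Z ∪ Y)) ∩ X = {8}
(((X Δ Y) ∩ (Z ∪ Y)) ∩ X)' = {1,2,3,4,5,6,7,9,10}
X ∩ Z = {8}
(X ∩ Z)' = {1,2,3,4,5,6,7,9,10}
X ∖ Z = {4,9,10}
(X ∩ Z)' ∖ (X ∖ Z) = {1,2,3,5,6,7}
X ∪ ((X ∩ Z)' ∖ (X ∖ Z)) = {1,2,3,4,5,6,7,8,9,10}
Every element of {1,2,3,4,5,6,7,9,10} is in {1,2,3,4,5,6,7,8,9,10}, so (((X Δ Y) ∩ (Z ∪ Y)) ∩ X)' ⊆ X ∪ ((X ∩ Z)' ∖ (X ∖ Z)).

Yes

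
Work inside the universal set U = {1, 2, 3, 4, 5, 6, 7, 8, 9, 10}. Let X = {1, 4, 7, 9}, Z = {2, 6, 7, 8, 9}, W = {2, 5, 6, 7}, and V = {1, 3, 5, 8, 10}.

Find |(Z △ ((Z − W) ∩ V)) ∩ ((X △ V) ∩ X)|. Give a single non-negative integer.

Z − W = {8, 9}
(Z − W) ∩ V = {8}
Z △ ((Z − W) ∩ V) = {2, 6, 7, 9}
X △ V = {3, 4, 5, 7, 8, 9, 10}
(X △ V) ∩ X = {4, 7, 9}
(Z △ ((Z − W) ∩ V)) ∩ ((X △ V) ∩ X) = {7, 9}
|(Z △ ((Z − W) ∩ V)) ∩ ((X △ V) ∩ X)| = 2

2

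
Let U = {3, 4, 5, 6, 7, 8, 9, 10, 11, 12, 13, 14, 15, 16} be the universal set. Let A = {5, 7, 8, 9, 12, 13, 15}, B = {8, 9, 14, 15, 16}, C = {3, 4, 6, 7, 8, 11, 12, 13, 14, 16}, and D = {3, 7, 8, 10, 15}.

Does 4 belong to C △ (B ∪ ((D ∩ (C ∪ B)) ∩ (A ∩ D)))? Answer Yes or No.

4 ∈ C and 4 ∉ B, so 4 ∈ C ∪ B
4 ∉ D and 4 ∈ (C ∪ B), so 4 ∉ D ∩ (C ∪ B)
4 ∉ A and 4 ∉ D, so 4 ∉ A ∩ D
4 ∉ (D ∩ (C ∪ B)) and 4 ∉ (A ∩ D), so 4 ∉ (D ∩ (C ∪ B)) ∩ (A ∩ D)
4 ∉ B and 4 ∉ ((D ∩ (C ∪ B)) ∩ (A ∩ D)), so 4 ∉ B ∪ ((D ∩ (C ∪ B)) ∩ (A ∩ D))
4 ∈ C and 4 ∉ (B ∪ ((D ∩ (C ∪ B)) ∩ (A ∩ D))), so 4 ∈ C △ (B ∪ ((D ∩ (C ∪ B)) ∩ (A ∩ D)))

Yes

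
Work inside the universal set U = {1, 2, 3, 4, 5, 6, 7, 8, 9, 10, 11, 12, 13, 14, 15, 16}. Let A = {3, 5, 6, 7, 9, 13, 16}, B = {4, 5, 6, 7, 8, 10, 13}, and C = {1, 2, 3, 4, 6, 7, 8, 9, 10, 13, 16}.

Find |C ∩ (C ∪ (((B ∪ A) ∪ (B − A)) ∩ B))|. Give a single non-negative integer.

11

B ∪ A = {3, 4, 5, 6, 7, 8, 9, 10, 13, 16}
B − A = {4, 8, 10}
(B ∪ A) ∪ (B − A) = {3, 4, 5, 6, 7, 8, 9, 10, 13, 16}
((B ∪ A) ∪ (B − A)) ∩ B = {4, 5, 6, 7, 8, 10, 13}
C ∪ (((B ∪ A) ∪ (B − A)) ∩ B) = {1, 2, 3, 4, 5, 6, 7, 8, 9, 10, 13, 16}
C ∩ (C ∪ (((B ∪ A) ∪ (B − A)) ∩ B)) = {1, 2, 3, 4, 6, 7, 8, 9, 10, 13, 16}
|C ∩ (C ∪ (((B ∪ A) ∪ (B − A)) ∩ B))| = 11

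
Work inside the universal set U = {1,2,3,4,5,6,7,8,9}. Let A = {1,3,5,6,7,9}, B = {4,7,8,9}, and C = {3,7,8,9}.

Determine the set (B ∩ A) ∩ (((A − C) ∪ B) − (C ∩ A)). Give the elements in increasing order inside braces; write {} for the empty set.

B ∩ A = {7,9}
A − C = {1,5,6}
(A − C) ∪ B = {1,4,5,6,7,8,9}
C ∩ A = {3,7,9}
((A − C) ∪ B) − (C ∩ A) = {1,4,5,6,8}
(B ∩ A) ∩ (((A − C) ∪ B) − (C ∩ A)) = {}

{}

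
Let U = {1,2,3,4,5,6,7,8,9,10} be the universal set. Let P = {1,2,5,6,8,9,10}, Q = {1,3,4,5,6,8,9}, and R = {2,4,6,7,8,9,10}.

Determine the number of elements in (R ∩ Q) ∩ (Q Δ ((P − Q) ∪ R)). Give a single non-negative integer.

0

R ∩ Q = {4,6,8,9}
P − Q = {2,10}
(P − Q) ∪ R = {2,4,6,7,8,9,10}
Q Δ ((P − Q) ∪ R) = {1,2,3,5,7,10}
(R ∩ Q) ∩ (Q Δ ((P − Q) ∪ R)) = {}
|(R ∩ Q) ∩ (Q Δ ((P − Q) ∪ R))| = 0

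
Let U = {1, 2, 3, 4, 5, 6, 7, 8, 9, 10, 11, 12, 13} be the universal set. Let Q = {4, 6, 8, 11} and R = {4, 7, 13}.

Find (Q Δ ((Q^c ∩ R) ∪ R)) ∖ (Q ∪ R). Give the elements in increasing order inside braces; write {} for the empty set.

{}

Q^c = {1, 2, 3, 5, 7, 9, 10, 12, 13}
Q^c ∩ R = {7, 13}
(Q^c ∩ R) ∪ R = {4, 7, 13}
Q Δ ((Q^c ∩ R) ∪ R) = {6, 7, 8, 11, 13}
Q ∪ R = {4, 6, 7, 8, 11, 13}
(Q Δ ((Q^c ∩ R) ∪ R)) ∖ (Q ∪ R) = {}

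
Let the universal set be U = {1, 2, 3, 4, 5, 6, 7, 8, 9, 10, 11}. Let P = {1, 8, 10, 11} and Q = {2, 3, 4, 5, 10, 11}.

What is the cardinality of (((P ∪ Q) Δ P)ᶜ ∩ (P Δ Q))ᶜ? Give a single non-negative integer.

P ∪ Q = {1, 2, 3, 4, 5, 8, 10, 11}
(P ∪ Q) Δ P = {2, 3, 4, 5}
((P ∪ Q) Δ P)ᶜ = {1, 6, 7, 8, 9, 10, 11}
P Δ Q = {1, 2, 3, 4, 5, 8}
((P ∪ Q) Δ P)ᶜ ∩ (P Δ Q) = {1, 8}
(((P ∪ Q) Δ P)ᶜ ∩ (P Δ Q))ᶜ = {2, 3, 4, 5, 6, 7, 9, 10, 11}
|(((P ∪ Q) Δ P)ᶜ ∩ (P Δ Q))ᶜ| = 9

9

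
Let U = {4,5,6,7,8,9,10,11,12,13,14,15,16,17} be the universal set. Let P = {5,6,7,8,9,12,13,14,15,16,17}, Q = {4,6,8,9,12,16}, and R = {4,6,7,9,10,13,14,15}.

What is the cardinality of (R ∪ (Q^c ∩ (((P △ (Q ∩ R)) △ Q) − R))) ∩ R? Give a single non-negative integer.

8

Q^c = {5,7,10,11,13,14,15,17}
Q ∩ R = {4,6,9}
P △ (Q ∩ R) = {4,5,7,8,12,13,14,15,16,17}
(P △ (Q ∩ R)) △ Q = {5,6,7,9,13,14,15,17}
((P △ (Q ∩ R)) △ Q) − R = {5,17}
Q^c ∩ (((P △ (Q ∩ R)) △ Q) − R) = {5,17}
R ∪ (Q^c ∩ (((P △ (Q ∩ R)) △ Q) − R)) = {4,5,6,7,9,10,13,14,15,17}
(R ∪ (Q^c ∩ (((P △ (Q ∩ R)) △ Q) − R))) ∩ R = {4,6,7,9,10,13,14,15}
|(R ∪ (Q^c ∩ (((P △ (Q ∩ R)) △ Q) − R))) ∩ R| = 8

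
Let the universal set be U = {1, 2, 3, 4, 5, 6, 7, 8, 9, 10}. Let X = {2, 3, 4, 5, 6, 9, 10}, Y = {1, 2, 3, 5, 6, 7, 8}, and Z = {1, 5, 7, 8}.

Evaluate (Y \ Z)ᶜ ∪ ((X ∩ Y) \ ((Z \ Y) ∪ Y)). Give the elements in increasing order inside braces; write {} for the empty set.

{1, 4, 5, 7, 8, 9, 10}

Y \ Z = {2, 3, 6}
(Y \ Z)ᶜ = {1, 4, 5, 7, 8, 9, 10}
X ∩ Y = {2, 3, 5, 6}
Z \ Y = {}
(Z \ Y) ∪ Y = {1, 2, 3, 5, 6, 7, 8}
(X ∩ Y) \ ((Z \ Y) ∪ Y) = {}
(Y \ Z)ᶜ ∪ ((X ∩ Y) \ ((Z \ Y) ∪ Y)) = {1, 4, 5, 7, 8, 9, 10}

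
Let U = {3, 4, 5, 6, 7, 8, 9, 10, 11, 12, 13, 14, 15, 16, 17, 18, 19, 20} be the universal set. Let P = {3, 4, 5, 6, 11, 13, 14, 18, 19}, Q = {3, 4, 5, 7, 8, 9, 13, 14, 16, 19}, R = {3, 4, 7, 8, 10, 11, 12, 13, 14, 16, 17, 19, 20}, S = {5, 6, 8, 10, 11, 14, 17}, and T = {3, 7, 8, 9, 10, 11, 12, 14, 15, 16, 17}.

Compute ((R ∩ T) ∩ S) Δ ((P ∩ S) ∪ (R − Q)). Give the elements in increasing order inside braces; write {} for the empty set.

R ∩ T = {3, 7, 8, 10, 11, 12, 14, 16, 17}
(R ∩ T) ∩ S = {8, 10, 11, 14, 17}
P ∩ S = {5, 6, 11, 14}
R − Q = {10, 11, 12, 17, 20}
(P ∩ S) ∪ (R − Q) = {5, 6, 10, 11, 12, 14, 17, 20}
((R ∩ T) ∩ S) Δ ((P ∩ S) ∪ (R − Q)) = {5, 6, 8, 12, 20}

{5, 6, 8, 12, 20}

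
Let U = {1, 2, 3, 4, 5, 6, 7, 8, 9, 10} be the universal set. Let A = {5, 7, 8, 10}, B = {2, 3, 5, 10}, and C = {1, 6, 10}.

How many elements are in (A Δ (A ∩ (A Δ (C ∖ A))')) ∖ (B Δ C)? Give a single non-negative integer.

3

C ∖ A = {1, 6}
A Δ (C ∖ A) = {1, 5, 6, 7, 8, 10}
(A Δ (C ∖ A))' = {2, 3, 4, 9}
A ∩ (A Δ (C ∖ A))' = {}
A Δ (A ∩ (A Δ (C ∖ A))') = {5, 7, 8, 10}
B Δ C = {1, 2, 3, 5, 6}
(A Δ (A ∩ (A Δ (C ∖ A))')) ∖ (B Δ C) = {7, 8, 10}
|(A Δ (A ∩ (A Δ (C ∖ A))')) ∖ (B Δ C)| = 3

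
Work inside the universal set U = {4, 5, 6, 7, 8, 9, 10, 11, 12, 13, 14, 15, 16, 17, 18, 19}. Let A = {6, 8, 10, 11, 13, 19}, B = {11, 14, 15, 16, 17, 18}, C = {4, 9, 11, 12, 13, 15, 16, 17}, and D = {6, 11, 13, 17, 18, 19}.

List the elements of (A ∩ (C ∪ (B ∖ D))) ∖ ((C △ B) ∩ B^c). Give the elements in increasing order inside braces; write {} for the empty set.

{11}

B ∖ D = {14, 15, 16}
C ∪ (B ∖ D) = {4, 9, 11, 12, 13, 14, 15, 16, 17}
A ∩ (C ∪ (B ∖ D)) = {11, 13}
C △ B = {4, 9, 12, 13, 14, 18}
B^c = {4, 5, 6, 7, 8, 9, 10, 12, 13, 19}
(C △ B) ∩ B^c = {4, 9, 12, 13}
(A ∩ (C ∪ (B ∖ D))) ∖ ((C △ B) ∩ B^c) = {11}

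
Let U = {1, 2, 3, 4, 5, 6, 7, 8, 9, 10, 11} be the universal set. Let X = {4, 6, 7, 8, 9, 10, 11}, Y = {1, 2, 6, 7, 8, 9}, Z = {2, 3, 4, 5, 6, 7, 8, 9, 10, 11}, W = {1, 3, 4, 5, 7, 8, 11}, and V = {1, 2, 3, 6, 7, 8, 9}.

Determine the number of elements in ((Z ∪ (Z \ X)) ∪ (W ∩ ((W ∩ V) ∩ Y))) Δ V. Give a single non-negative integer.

4

Z \ X = {2, 3, 5}
Z ∪ (Z \ X) = {2, 3, 4, 5, 6, 7, 8, 9, 10, 11}
W ∩ V = {1, 3, 7, 8}
(W ∩ V) ∩ Y = {1, 7, 8}
W ∩ ((W ∩ V) ∩ Y) = {1, 7, 8}
(Z ∪ (Z \ X)) ∪ (W ∩ ((W ∩ V) ∩ Y)) = {1, 2, 3, 4, 5, 6, 7, 8, 9, 10, 11}
((Z ∪ (Z \ X)) ∪ (W ∩ ((W ∩ V) ∩ Y))) Δ V = {4, 5, 10, 11}
|((Z ∪ (Z \ X)) ∪ (W ∩ ((W ∩ V) ∩ Y))) Δ V| = 4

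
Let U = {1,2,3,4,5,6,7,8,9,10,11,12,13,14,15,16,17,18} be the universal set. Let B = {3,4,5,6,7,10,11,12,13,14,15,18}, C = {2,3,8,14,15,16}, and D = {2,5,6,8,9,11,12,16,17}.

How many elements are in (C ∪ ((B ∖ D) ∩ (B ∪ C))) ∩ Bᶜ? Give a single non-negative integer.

B ∖ D = {3,4,7,10,13,14,15,18}
B ∪ C = {2,3,4,5,6,7,8,10,11,12,13,14,15,16,18}
(B ∖ D) ∩ (B ∪ C) = {3,4,7,10,13,14,15,18}
C ∪ ((B ∖ D) ∩ (B ∪ C)) = {2,3,4,7,8,10,13,14,15,16,18}
Bᶜ = {1,2,8,9,16,17}
(C ∪ ((B ∖ D) ∩ (B ∪ C))) ∩ Bᶜ = {2,8,16}
|(C ∪ ((B ∖ D) ∩ (B ∪ C))) ∩ Bᶜ| = 3

3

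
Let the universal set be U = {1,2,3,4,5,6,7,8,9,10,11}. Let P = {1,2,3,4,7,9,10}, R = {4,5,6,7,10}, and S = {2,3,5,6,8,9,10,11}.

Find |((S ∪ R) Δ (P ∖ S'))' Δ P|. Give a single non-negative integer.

S ∪ R = {2,3,4,5,6,7,8,9,10,11}
S' = {1,4,7}
P ∖ S' = {2,3,9,10}
(S ∪ R) Δ (P ∖ S') = {4,5,6,7,8,11}
((S ∪ R) Δ (P ∖ S'))' = {1,2,3,9,10}
((S ∪ R) Δ (P ∖ S'))' Δ P = {4,7}
|((S ∪ R) Δ (P ∖ S'))' Δ P| = 2

2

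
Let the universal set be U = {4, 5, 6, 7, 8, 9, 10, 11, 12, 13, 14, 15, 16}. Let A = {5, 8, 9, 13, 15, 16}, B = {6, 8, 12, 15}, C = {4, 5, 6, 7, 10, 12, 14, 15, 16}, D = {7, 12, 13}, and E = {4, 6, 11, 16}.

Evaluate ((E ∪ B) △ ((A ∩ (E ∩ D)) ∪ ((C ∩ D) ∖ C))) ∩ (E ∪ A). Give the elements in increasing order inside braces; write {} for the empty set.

E ∪ B = {4, 6, 8, 11, 12, 15, 16}
E ∩ D = {}
A ∩ (E ∩ D) = {}
C ∩ D = {7, 12}
(C ∩ D) ∖ C = {}
(A ∩ (E ∩ D)) ∪ ((C ∩ D) ∖ C) = {}
(E ∪ B) △ ((A ∩ (E ∩ D)) ∪ ((C ∩ D) ∖ C)) = {4, 6, 8, 11, 12, 15, 16}
E ∪ A = {4, 5, 6, 8, 9, 11, 13, 15, 16}
((E ∪ B) △ ((A ∩ (E ∩ D)) ∪ ((C ∩ D) ∖ C))) ∩ (E ∪ A) = {4, 6, 8, 11, 15, 16}

{4, 6, 8, 11, 15, 16}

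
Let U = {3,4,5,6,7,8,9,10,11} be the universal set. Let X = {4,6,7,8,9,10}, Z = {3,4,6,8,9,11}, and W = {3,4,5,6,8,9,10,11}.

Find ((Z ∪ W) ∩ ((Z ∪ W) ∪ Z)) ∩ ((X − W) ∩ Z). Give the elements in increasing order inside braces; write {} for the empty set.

Z ∪ W = {3,4,5,6,8,9,10,11}
(Z ∪ W) ∪ Z = {3,4,5,6,8,9,10,11}
(Z ∪ W) ∩ ((Z ∪ W) ∪ Z) = {3,4,5,6,8,9,10,11}
X − W = {7}
(X − W) ∩ Z = {}
((Z ∪ W) ∩ ((Z ∪ W) ∪ Z)) ∩ ((X − W) ∩ Z) = {}

{}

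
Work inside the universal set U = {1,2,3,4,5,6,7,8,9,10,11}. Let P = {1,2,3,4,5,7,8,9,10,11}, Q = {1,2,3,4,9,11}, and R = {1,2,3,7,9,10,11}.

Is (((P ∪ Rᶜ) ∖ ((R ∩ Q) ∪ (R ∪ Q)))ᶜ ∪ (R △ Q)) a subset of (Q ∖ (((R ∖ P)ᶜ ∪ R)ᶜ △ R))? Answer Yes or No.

No

Rᶜ = {4,5,6,8}
P ∪ Rᶜ = {1,2,3,4,5,6,7,8,9,10,11}
R ∩ Q = {1,2,3,9,11}
R ∪ Q = {1,2,3,4,7,9,10,11}
(R ∩ Q) ∪ (R ∪ Q) = {1,2,3,4,7,9,10,11}
(P ∪ Rᶜ) ∖ ((R ∩ Q) ∪ (R ∪ Q)) = {5,6,8}
((P ∪ Rᶜ) ∖ ((R ∩ Q) ∪ (R ∪ Q)))ᶜ = {1,2,3,4,7,9,10,11}
R △ Q = {4,7,10}
((P ∪ Rᶜ) ∖ ((R ∩ Q) ∪ (R ∪ Q)))ᶜ ∪ (R △ Q) = {1,2,3,4,7,9,10,11}
R ∖ P = {}
(R ∖ P)ᶜ = {1,2,3,4,5,6,7,8,9,10,11}
(R ∖ P)ᶜ ∪ R = {1,2,3,4,5,6,7,8,9,10,11}
((R ∖ P)ᶜ ∪ R)ᶜ = {}
((R ∖ P)ᶜ ∪ R)ᶜ △ R = {1,2,3,7,9,10,11}
Q ∖ (((R ∖ P)ᶜ ∪ R)ᶜ △ R) = {4}
1 ∈ ((P ∪ Rᶜ) ∖ ((R ∩ Q) ∪ (R ∪ Q)))ᶜ ∪ (R △ Q) but 1 ∉ Q ∖ (((R ∖ P)ᶜ ∪ R)ᶜ △ R), so the inclusion fails.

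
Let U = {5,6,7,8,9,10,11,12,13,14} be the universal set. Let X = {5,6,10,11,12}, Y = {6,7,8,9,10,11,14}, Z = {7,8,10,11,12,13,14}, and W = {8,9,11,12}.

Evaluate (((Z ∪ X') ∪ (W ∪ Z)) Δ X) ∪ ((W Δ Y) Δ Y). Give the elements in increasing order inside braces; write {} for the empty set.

X' = {7,8,9,13,14}
Z ∪ X' = {7,8,9,10,11,12,13,14}
W ∪ Z = {7,8,9,10,11,12,13,14}
(Z ∪ X') ∪ (W ∪ Z) = {7,8,9,10,11,12,13,14}
((Z ∪ X') ∪ (W ∪ Z)) Δ X = {5,6,7,8,9,13,14}
W Δ Y = {6,7,10,12,14}
(W Δ Y) Δ Y = {8,9,11,12}
(((Z ∪ X') ∪ (W ∪ Z)) Δ X) ∪ ((W Δ Y) Δ Y) = {5,6,7,8,9,11,12,13,14}

{5,6,7,8,9,11,12,13,14}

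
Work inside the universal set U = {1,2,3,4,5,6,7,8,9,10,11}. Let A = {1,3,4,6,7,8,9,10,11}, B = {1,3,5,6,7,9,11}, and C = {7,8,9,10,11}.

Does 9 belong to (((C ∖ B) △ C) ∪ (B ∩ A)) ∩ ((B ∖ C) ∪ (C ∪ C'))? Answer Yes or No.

9 ∈ C and 9 ∈ B, so 9 ∉ C ∖ B
9 ∉ (C ∖ B) and 9 ∈ C, so 9 ∈ (C ∖ B) △ C
9 ∈ B and 9 ∈ A, so 9 ∈ B ∩ A
9 ∈ ((C ∖ B) △ C) and 9 ∈ (B ∩ A), so 9 ∈ ((C ∖ B) △ C) ∪ (B ∩ A)
9 ∈ B and 9 ∈ C, so 9 ∉ B ∖ C
9 ∈ C, so 9 ∉ C'
9 ∈ C and 9 ∉ C', so 9 ∈ C ∪ C'
9 ∉ (B ∖ C) and 9 ∈ (C ∪ C'), so 9 ∈ (B ∖ C) ∪ (C ∪ C')
9 ∈ (((C ∖ B) △ C) ∪ (B ∩ A)) and 9 ∈ ((B ∖ C) ∪ (C ∪ C')), so 9 ∈ (((C ∖ B) △ C) ∪ (B ∩ A)) ∩ ((B ∖ C) ∪ (C ∪ C'))

Yes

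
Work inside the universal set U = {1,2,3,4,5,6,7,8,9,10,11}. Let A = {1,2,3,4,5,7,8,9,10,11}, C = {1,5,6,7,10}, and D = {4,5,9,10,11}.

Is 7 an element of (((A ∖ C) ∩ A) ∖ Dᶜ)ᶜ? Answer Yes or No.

Yes

7 ∈ A and 7 ∈ C, so 7 ∉ A ∖ C
7 ∉ (A ∖ C) and 7 ∈ A, so 7 ∉ (A ∖ C) ∩ A
7 ∉ D, so 7 ∈ Dᶜ
7 ∉ ((A ∖ C) ∩ A) and 7 ∈ Dᶜ, so 7 ∉ ((A ∖ C) ∩ A) ∖ Dᶜ
7 ∈ (((A ∖ C) ∩ A) ∖ Dᶜ)ᶜ since 7 ∉ (((A ∖ C) ∩ A) ∖ Dᶜ)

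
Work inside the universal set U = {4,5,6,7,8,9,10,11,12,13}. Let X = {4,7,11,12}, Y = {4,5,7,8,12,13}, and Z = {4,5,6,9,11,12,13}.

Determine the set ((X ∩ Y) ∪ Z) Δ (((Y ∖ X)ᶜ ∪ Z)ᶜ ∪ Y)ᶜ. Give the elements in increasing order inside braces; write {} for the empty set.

X ∩ Y = {4,7,12}
(X ∩ Y) ∪ Z = {4,5,6,7,9,11,12,13}
Y ∖ X = {5,8,13}
(Y ∖ X)ᶜ = {4,6,7,9,10,11,12}
(Y ∖ X)ᶜ ∪ Z = {4,5,6,7,9,10,11,12,13}
((Y ∖ X)ᶜ ∪ Z)ᶜ = {8}
((Y ∖ X)ᶜ ∪ Z)ᶜ ∪ Y = {4,5,7,8,12,13}
(((Y ∖ X)ᶜ ∪ Z)ᶜ ∪ Y)ᶜ = {6,9,10,11}
((X ∩ Y) ∪ Z) Δ (((Y ∖ X)ᶜ ∪ Z)ᶜ ∪ Y)ᶜ = {4,5,7,10,12,13}

{4,5,7,10,12,13}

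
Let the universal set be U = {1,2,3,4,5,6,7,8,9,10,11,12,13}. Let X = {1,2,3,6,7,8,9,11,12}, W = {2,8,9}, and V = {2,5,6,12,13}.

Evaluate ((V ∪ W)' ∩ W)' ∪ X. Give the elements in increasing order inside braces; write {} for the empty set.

{1,2,3,4,5,6,7,8,9,10,11,12,13}

V ∪ W = {2,5,6,8,9,12,13}
(V ∪ W)' = {1,3,4,7,10,11}
(V ∪ W)' ∩ W = {}
((V ∪ W)' ∩ W)' = {1,2,3,4,5,6,7,8,9,10,11,12,13}
((V ∪ W)' ∩ W)' ∪ X = {1,2,3,4,5,6,7,8,9,10,11,12,13}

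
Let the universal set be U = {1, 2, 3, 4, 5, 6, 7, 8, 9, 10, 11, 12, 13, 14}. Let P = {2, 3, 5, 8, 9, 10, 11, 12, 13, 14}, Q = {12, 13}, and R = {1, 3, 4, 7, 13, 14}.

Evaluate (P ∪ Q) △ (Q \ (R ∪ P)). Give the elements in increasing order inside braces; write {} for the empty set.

P ∪ Q = {2, 3, 5, 8, 9, 10, 11, 12, 13, 14}
R ∪ P = {1, 2, 3, 4, 5, 7, 8, 9, 10, 11, 12, 13, 14}
Q \ (R ∪ P) = {}
(P ∪ Q) △ (Q \ (R ∪ P)) = {2, 3, 5, 8, 9, 10, 11, 12, 13, 14}

{2, 3, 5, 8, 9, 10, 11, 12, 13, 14}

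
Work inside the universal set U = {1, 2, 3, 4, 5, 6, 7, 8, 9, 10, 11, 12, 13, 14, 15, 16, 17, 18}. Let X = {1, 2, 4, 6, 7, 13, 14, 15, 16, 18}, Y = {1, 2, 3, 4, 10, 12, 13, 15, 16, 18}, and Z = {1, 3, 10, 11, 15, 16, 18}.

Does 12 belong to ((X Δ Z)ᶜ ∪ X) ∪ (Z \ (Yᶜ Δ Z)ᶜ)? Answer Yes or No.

12 ∉ X and 12 ∉ Z, so 12 ∉ X Δ Z
12 ∈ (X Δ Z)ᶜ since 12 ∉ (X Δ Z)
12 ∈ (X Δ Z)ᶜ and 12 ∉ X, so 12 ∈ (X Δ Z)ᶜ ∪ X
12 ∈ Y, so 12 ∉ Yᶜ
12 ∉ Yᶜ and 12 ∉ Z, so 12 ∉ Yᶜ Δ Z
12 ∈ (Yᶜ Δ Z)ᶜ since 12 ∉ (Yᶜ Δ Z)
12 ∉ Z and 12 ∈ (Yᶜ Δ Z)ᶜ, so 12 ∉ Z \ (Yᶜ Δ Z)ᶜ
12 ∈ ((X Δ Z)ᶜ ∪ X) and 12 ∉ (Z \ (Yᶜ Δ Z)ᶜ), so 12 ∈ ((X Δ Z)ᶜ ∪ X) ∪ (Z \ (Yᶜ Δ Z)ᶜ)

Yes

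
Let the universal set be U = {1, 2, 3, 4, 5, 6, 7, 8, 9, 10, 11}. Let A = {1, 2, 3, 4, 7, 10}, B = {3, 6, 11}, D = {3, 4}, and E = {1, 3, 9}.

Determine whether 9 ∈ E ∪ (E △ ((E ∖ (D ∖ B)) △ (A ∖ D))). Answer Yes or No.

Yes

9 ∉ D and 9 ∉ B, so 9 ∉ D ∖ B
9 ∈ E and 9 ∉ (D ∖ B), so 9 ∈ E ∖ (D ∖ B)
9 ∉ A and 9 ∉ D, so 9 ∉ A ∖ D
9 ∈ (E ∖ (D ∖ B)) and 9 ∉ (A ∖ D), so 9 ∈ (E ∖ (D ∖ B)) △ (A ∖ D)
9 ∈ E and 9 ∈ ((E ∖ (D ∖ B)) △ (A ∖ D)), so 9 ∉ E △ ((E ∖ (D ∖ B)) △ (A ∖ D))
9 ∈ E and 9 ∉ (E △ ((E ∖ (D ∖ B)) △ (A ∖ D))), so 9 ∈ E ∪ (E △ ((E ∖ (D ∖ B)) △ (A ∖ D)))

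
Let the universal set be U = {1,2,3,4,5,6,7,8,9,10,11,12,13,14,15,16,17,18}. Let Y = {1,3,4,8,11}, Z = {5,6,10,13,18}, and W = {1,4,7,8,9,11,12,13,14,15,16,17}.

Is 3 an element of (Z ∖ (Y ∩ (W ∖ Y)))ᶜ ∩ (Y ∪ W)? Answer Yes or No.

Yes

3 ∉ W and 3 ∈ Y, so 3 ∉ W ∖ Y
3 ∈ Y and 3 ∉ (W ∖ Y), so 3 ∉ Y ∩ (W ∖ Y)
3 ∉ Z and 3 ∉ (Y ∩ (W ∖ Y)), so 3 ∉ Z ∖ (Y ∩ (W ∖ Y))
3 ∈ (Z ∖ (Y ∩ (W ∖ Y)))ᶜ since 3 ∉ (Z ∖ (Y ∩ (W ∖ Y)))
3 ∈ Y and 3 ∉ W, so 3 ∈ Y ∪ W
3 ∈ (Z ∖ (Y ∩ (W ∖ Y)))ᶜ and 3 ∈ (Y ∪ W), so 3 ∈ (Z ∖ (Y ∩ (W ∖ Y)))ᶜ ∩ (Y ∪ W)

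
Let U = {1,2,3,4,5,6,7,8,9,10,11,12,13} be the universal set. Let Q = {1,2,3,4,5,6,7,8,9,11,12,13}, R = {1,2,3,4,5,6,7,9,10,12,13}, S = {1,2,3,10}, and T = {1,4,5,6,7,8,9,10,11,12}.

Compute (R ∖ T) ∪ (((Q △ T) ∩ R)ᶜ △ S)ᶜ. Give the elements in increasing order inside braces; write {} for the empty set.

{1,2,3,13}

R ∖ T = {2,3,13}
Q △ T = {2,3,10,13}
(Q △ T) ∩ R = {2,3,10,13}
((Q △ T) ∩ R)ᶜ = {1,4,5,6,7,8,9,11,12}
((Q △ T) ∩ R)ᶜ △ S = {2,3,4,5,6,7,8,9,10,11,12}
(((Q △ T) ∩ R)ᶜ △ S)ᶜ = {1,13}
(R ∖ T) ∪ (((Q △ T) ∩ R)ᶜ △ S)ᶜ = {1,2,3,13}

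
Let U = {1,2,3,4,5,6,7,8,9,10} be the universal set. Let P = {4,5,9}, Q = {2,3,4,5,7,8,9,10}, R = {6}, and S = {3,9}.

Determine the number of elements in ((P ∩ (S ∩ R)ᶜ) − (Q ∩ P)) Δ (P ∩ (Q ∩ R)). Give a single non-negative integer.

S ∩ R = {}
(S ∩ R)ᶜ = {1,2,3,4,5,6,7,8,9,10}
P ∩ (S ∩ R)ᶜ = {4,5,9}
Q ∩ P = {4,5,9}
(P ∩ (S ∩ R)ᶜ) − (Q ∩ P) = {}
Q ∩ R = {}
P ∩ (Q ∩ R) = {}
((P ∩ (S ∩ R)ᶜ) − (Q ∩ P)) Δ (P ∩ (Q ∩ R)) = {}
|((P ∩ (S ∩ R)ᶜ) − (Q ∩ P)) Δ (P ∩ (Q ∩ R))| = 0

0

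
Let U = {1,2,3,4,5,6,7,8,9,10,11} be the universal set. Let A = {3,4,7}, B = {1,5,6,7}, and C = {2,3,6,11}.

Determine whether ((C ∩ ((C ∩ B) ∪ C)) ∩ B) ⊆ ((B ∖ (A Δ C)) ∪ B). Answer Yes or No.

C ∩ B = {6}
(C ∩ B) ∪ C = {2,3,6,11}
C ∩ ((C ∩ B) ∪ C) = {2,3,6,11}
(C ∩ ((C ∩ B) ∪ C)) ∩ B = {6}
A Δ C = {2,4,6,7,11}
B ∖ (A Δ C) = {1,5}
(B ∖ (A Δ C)) ∪ B = {1,5,6,7}
Every element of {6} is in {1,5,6,7}, so (C ∩ ((C ∩ B) ∪ C)) ∩ B ⊆ (B ∖ (A Δ C)) ∪ B.

Yes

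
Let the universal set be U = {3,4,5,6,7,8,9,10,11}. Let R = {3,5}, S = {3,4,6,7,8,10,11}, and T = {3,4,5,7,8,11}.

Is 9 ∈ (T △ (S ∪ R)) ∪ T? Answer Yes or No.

No

9 ∉ S and 9 ∉ R, so 9 ∉ S ∪ R
9 ∉ T and 9 ∉ (S ∪ R), so 9 ∉ T △ (S ∪ R)
9 ∉ (T △ (S ∪ R)) and 9 ∉ T, so 9 ∉ (T △ (S ∪ R)) ∪ T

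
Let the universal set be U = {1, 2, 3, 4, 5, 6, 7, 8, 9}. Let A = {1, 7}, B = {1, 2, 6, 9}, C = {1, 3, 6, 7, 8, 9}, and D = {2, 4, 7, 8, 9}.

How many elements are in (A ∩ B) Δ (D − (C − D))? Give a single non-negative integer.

6

A ∩ B = {1}
C − D = {1, 3, 6}
D − (C − D) = {2, 4, 7, 8, 9}
(A ∩ B) Δ (D − (C − D)) = {1, 2, 4, 7, 8, 9}
|(A ∩ B) Δ (D − (C − D))| = 6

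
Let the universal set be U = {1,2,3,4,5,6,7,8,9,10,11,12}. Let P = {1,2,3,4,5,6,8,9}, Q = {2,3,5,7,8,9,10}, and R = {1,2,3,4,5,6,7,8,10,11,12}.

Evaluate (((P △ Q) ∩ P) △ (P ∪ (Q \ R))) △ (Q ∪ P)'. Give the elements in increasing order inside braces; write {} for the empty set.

P △ Q = {1,4,6,7,10}
(P △ Q) ∩ P = {1,4,6}
Q \ R = {9}
P ∪ (Q \ R) = {1,2,3,4,5,6,8,9}
((P △ Q) ∩ P) △ (P ∪ (Q \ R)) = {2,3,5,8,9}
Q ∪ P = {1,2,3,4,5,6,7,8,9,10}
(Q ∪ P)' = {11,12}
(((P △ Q) ∩ P) △ (P ∪ (Q \ R))) △ (Q ∪ P)' = {2,3,5,8,9,11,12}

{2,3,5,8,9,11,12}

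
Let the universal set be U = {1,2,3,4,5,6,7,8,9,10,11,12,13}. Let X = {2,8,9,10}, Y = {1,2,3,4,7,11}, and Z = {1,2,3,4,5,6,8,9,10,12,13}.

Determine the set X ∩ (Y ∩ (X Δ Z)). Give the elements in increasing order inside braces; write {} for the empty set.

{}

X Δ Z = {1,3,4,5,6,12,13}
Y ∩ (X Δ Z) = {1,3,4}
X ∩ (Y ∩ (X Δ Z)) = {}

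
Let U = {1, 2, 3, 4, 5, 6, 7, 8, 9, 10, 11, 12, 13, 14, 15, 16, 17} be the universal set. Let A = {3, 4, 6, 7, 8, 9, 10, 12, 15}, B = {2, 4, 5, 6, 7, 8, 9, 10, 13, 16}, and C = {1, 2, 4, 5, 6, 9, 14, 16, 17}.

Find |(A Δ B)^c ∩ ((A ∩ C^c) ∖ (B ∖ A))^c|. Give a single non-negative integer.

A Δ B = {2, 3, 5, 12, 13, 15, 16}
(A Δ B)^c = {1, 4, 6, 7, 8, 9, 10, 11, 14, 17}
C^c = {3, 7, 8, 10, 11, 12, 13, 15}
A ∩ C^c = {3, 7, 8, 10, 12, 15}
B ∖ A = {2, 5, 13, 16}
(A ∩ C^c) ∖ (B ∖ A) = {3, 7, 8, 10, 12, 15}
((A ∩ C^c) ∖ (B ∖ A))^c = {1, 2, 4, 5, 6, 9, 11, 13, 14, 16, 17}
(A Δ B)^c ∩ ((A ∩ C^c) ∖ (B ∖ A))^c = {1, 4, 6, 9, 11, 14, 17}
|(A Δ B)^c ∩ ((A ∩ C^c) ∖ (B ∖ A))^c| = 7

7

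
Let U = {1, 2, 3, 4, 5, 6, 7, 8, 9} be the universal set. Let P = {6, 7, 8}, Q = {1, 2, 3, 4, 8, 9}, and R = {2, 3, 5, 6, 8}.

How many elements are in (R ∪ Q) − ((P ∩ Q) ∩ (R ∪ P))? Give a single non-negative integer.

7

R ∪ Q = {1, 2, 3, 4, 5, 6, 8, 9}
P ∩ Q = {8}
R ∪ P = {2, 3, 5, 6, 7, 8}
(P ∩ Q) ∩ (R ∪ P) = {8}
(R ∪ Q) − ((P ∩ Q) ∩ (R ∪ P)) = {1, 2, 3, 4, 5, 6, 9}
|(R ∪ Q) − ((P ∩ Q) ∩ (R ∪ P))| = 7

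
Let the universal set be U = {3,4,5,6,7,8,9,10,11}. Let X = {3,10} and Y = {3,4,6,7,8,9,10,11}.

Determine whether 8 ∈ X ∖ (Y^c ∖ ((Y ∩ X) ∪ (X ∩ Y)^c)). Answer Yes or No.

No

8 ∈ Y, so 8 ∉ Y^c
8 ∈ Y and 8 ∉ X, so 8 ∉ Y ∩ X
8 ∉ X and 8 ∈ Y, so 8 ∉ X ∩ Y
8 ∈ (X ∩ Y)^c since 8 ∉ (X ∩ Y)
8 ∉ (Y ∩ X) and 8 ∈ (X ∩ Y)^c, so 8 ∈ (Y ∩ X) ∪ (X ∩ Y)^c
8 ∉ Y^c and 8 ∈ ((Y ∩ X) ∪ (X ∩ Y)^c), so 8 ∉ Y^c ∖ ((Y ∩ X) ∪ (X ∩ Y)^c)
8 ∉ X and 8 ∉ (Y^c ∖ ((Y ∩ X) ∪ (X ∩ Y)^c)), so 8 ∉ X ∖ (Y^c ∖ ((Y ∩ X) ∪ (X ∩ Y)^c))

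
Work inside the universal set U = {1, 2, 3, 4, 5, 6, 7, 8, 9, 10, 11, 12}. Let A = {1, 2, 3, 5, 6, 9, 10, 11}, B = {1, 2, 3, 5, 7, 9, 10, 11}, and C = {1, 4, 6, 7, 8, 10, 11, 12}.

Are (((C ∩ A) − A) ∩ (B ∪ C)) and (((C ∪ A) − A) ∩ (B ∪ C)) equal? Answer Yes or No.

C ∩ A = {1, 6, 10, 11}
(C ∩ A) − A = {}
B ∪ C = {1, 2, 3, 4, 5, 6, 7, 8, 9, 10, 11, 12}
((C ∩ A) − A) ∩ (B ∪ C) = {}
C ∪ A = {1, 2, 3, 4, 5, 6, 7, 8, 9, 10, 11, 12}
(C ∪ A) − A = {4, 7, 8, 12}
((C ∪ A) − A) ∩ (B ∪ C) = {4, 7, 8, 12}
4 ∈ ((C ∪ A) − A) ∩ (B ∪ C) but 4 ∉ ((C ∩ A) − A) ∩ (B ∪ C), so they differ.

No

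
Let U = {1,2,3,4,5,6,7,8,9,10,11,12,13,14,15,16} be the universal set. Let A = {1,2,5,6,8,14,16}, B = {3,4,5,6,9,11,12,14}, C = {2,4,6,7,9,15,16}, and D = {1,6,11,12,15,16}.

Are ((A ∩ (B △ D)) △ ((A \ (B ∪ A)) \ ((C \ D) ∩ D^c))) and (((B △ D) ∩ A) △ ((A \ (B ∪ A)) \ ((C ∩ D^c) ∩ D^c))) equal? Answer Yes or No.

Yes

B △ D = {1,3,4,5,9,14,15,16}
A ∩ (B △ D) = {1,5,14,16}
B ∪ A = {1,2,3,4,5,6,8,9,11,12,14,16}
A \ (B ∪ A) = {}
C \ D = {2,4,7,9}
D^c = {2,3,4,5,7,8,9,10,13,14}
(C \ D) ∩ D^c = {2,4,7,9}
(A \ (B ∪ A)) \ ((C \ D) ∩ D^c) = {}
(A ∩ (B △ D)) △ ((A \ (B ∪ A)) \ ((C \ D) ∩ D^c)) = {1,5,14,16}
(B △ D) ∩ A = {1,5,14,16}
C ∩ D^c = {2,4,7,9}
(C ∩ D^c) ∩ D^c = {2,4,7,9}
(A \ (B ∪ A)) \ ((C ∩ D^c) ∩ D^c) = {}
((B △ D) ∩ A) △ ((A \ (B ∪ A)) \ ((C ∩ D^c) ∩ D^c)) = {1,5,14,16}
Both equal {1,5,14,16}, so (A ∩ (B △ D)) △ ((A \ (B ∪ A)) \ ((C \ D) ∩ D^c)) = ((B △ D) ∩ A) △ ((A \ (B ∪ A)) \ ((C ∩ D^c) ∩ D^c)).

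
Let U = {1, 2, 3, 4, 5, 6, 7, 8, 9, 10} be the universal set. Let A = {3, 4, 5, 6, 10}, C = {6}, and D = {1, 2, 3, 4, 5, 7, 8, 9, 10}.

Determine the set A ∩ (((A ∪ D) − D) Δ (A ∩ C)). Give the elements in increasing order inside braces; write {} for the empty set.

{}

A ∪ D = {1, 2, 3, 4, 5, 6, 7, 8, 9, 10}
(A ∪ D) − D = {6}
A ∩ C = {6}
((A ∪ D) − D) Δ (A ∩ C) = {}
A ∩ (((A ∪ D) − D) Δ (A ∩ C)) = {}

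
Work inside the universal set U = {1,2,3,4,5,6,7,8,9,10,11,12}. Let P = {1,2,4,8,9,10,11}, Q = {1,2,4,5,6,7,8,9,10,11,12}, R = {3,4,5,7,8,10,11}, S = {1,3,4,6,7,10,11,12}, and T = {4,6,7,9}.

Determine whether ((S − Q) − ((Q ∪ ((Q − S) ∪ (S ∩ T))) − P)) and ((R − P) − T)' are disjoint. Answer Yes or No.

Yes

S − Q = {3}
Q − S = {2,5,8,9}
S ∩ T = {4,6,7}
(Q − S) ∪ (S ∩ T) = {2,4,5,6,7,8,9}
Q ∪ ((Q − S) ∪ (S ∩ T)) = {1,2,4,5,6,7,8,9,10,11,12}
(Q ∪ ((Q − S) ∪ (S ∩ T))) − P = {5,6,7,12}
(S − Q) − ((Q ∪ ((Q − S) ∪ (S ∩ T))) − P) = {3}
R − P = {3,5,7}
(R − P) − T = {3,5}
((R − P) − T)' = {1,2,4,6,7,8,9,10,11,12}
{3} and {1,2,4,6,7,8,9,10,11,12} share no elements.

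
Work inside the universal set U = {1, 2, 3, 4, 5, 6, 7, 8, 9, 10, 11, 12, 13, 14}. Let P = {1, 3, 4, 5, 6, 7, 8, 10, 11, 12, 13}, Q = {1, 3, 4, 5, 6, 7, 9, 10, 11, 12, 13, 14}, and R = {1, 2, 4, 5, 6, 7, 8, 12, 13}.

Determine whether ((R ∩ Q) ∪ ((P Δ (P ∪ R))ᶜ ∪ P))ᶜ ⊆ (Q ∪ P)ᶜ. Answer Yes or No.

R ∩ Q = {1, 4, 5, 6, 7, 12, 13}
P ∪ R = {1, 2, 3, 4, 5, 6, 7, 8, 10, 11, 12, 13}
P Δ (P ∪ R) = {2}
(P Δ (P ∪ R))ᶜ = {1, 3, 4, 5, 6, 7, 8, 9, 10, 11, 12, 13, 14}
(P Δ (P ∪ R))ᶜ ∪ P = {1, 3, 4, 5, 6, 7, 8, 9, 10, 11, 12, 13, 14}
(R ∩ Q) ∪ ((P Δ (P ∪ R))ᶜ ∪ P) = {1, 3, 4, 5, 6, 7, 8, 9, 10, 11, 12, 13, 14}
((R ∩ Q) ∪ ((P Δ (P ∪ R))ᶜ ∪ P))ᶜ = {2}
Q ∪ P = {1, 3, 4, 5, 6, 7, 8, 9, 10, 11, 12, 13, 14}
(Q ∪ P)ᶜ = {2}
Every element of {2} is in {2}, so ((R ∩ Q) ∪ ((P Δ (P ∪ R))ᶜ ∪ P))ᶜ ⊆ (Q ∪ P)ᶜ.

Yes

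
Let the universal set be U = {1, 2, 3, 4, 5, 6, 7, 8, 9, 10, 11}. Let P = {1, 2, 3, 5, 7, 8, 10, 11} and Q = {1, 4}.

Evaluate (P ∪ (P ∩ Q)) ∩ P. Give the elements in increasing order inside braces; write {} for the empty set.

P ∩ Q = {1}
P ∪ (P ∩ Q) = {1, 2, 3, 5, 7, 8, 10, 11}
(P ∪ (P ∩ Q)) ∩ P = {1, 2, 3, 5, 7, 8, 10, 11}

{1, 2, 3, 5, 7, 8, 10, 11}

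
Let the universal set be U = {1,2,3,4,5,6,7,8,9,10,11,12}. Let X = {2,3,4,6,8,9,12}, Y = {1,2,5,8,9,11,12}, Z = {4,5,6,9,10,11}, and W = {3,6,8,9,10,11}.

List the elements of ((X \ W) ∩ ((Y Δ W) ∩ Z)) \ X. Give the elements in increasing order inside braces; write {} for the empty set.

{}

X \ W = {2,4,12}
Y Δ W = {1,2,3,5,6,10,12}
(Y Δ W) ∩ Z = {5,6,10}
(X \ W) ∩ ((Y Δ W) ∩ Z) = {}
((X \ W) ∩ ((Y Δ W) ∩ Z)) \ X = {}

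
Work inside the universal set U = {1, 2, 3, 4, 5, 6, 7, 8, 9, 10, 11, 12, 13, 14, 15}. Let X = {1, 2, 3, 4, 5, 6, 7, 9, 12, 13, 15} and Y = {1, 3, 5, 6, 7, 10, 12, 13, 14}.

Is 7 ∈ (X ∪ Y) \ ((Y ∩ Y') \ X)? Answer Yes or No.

7 ∈ X and 7 ∈ Y, so 7 ∈ X ∪ Y
7 ∈ Y, so 7 ∉ Y'
7 ∈ Y and 7 ∉ Y', so 7 ∉ Y ∩ Y'
7 ∉ (Y ∩ Y') and 7 ∈ X, so 7 ∉ (Y ∩ Y') \ X
7 ∈ (X ∪ Y) and 7 ∉ ((Y ∩ Y') \ X), so 7 ∈ (X ∪ Y) \ ((Y ∩ Y') \ X)

Yes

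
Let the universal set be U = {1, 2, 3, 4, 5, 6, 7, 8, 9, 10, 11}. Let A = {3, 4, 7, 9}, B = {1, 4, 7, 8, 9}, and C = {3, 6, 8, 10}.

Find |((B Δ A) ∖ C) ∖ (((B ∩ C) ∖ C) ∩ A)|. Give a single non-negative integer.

B Δ A = {1, 3, 8}
(B Δ A) ∖ C = {1}
B ∩ C = {8}
(B ∩ C) ∖ C = {}
((B ∩ C) ∖ C) ∩ A = {}
((B Δ A) ∖ C) ∖ (((B ∩ C) ∖ C) ∩ A) = {1}
|((B Δ A) ∖ C) ∖ (((B ∩ C) ∖ C) ∩ A)| = 1

1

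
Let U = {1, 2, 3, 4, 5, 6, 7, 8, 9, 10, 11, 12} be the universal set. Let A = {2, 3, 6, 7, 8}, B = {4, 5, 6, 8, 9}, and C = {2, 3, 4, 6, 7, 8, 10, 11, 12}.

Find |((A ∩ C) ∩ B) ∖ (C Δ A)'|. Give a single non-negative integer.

A ∩ C = {2, 3, 6, 7, 8}
(A ∩ C) ∩ B = {6, 8}
C Δ A = {4, 10, 11, 12}
(C Δ A)' = {1, 2, 3, 5, 6, 7, 8, 9}
((A ∩ C) ∩ B) ∖ (C Δ A)' = {}
|((A ∩ C) ∩ B) ∖ (C Δ A)'| = 0

0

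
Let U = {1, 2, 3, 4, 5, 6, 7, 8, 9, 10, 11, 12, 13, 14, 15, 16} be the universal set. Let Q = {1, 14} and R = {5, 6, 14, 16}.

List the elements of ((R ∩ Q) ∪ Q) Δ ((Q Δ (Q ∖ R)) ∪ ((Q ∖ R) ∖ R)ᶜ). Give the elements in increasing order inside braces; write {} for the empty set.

R ∩ Q = {14}
(R ∩ Q) ∪ Q = {1, 14}
Q ∖ R = {1}
Q Δ (Q ∖ R) = {14}
(Q ∖ R) ∖ R = {1}
((Q ∖ R) ∖ R)ᶜ = {2, 3, 4, 5, 6, 7, 8, 9, 10, 11, 12, 13, 14, 15, 16}
(Q Δ (Q ∖ R)) ∪ ((Q ∖ R) ∖ R)ᶜ = {2, 3, 4, 5, 6, 7, 8, 9, 10, 11, 12, 13, 14, 15, 16}
((R ∩ Q) ∪ Q) Δ ((Q Δ (Q ∖ R)) ∪ ((Q ∖ R) ∖ R)ᶜ) = {1, 2, 3, 4, 5, 6, 7, 8, 9, 10, 11, 12, 13, 15, 16}

{1, 2, 3, 4, 5, 6, 7, 8, 9, 10, 11, 12, 13, 15, 16}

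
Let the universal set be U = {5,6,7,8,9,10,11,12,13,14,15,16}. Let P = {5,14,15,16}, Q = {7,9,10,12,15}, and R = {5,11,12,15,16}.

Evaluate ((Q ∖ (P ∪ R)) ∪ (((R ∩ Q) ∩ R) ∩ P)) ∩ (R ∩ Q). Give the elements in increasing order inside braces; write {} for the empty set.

{15}

P ∪ R = {5,11,12,14,15,16}
Q ∖ (P ∪ R) = {7,9,10}
R ∩ Q = {12,15}
(R ∩ Q) ∩ R = {12,15}
((R ∩ Q) ∩ R) ∩ P = {15}
(Q ∖ (P ∪ R)) ∪ (((R ∩ Q) ∩ R) ∩ P) = {7,9,10,15}
((Q ∖ (P ∪ R)) ∪ (((R ∩ Q) ∩ R) ∩ P)) ∩ (R ∩ Q) = {15}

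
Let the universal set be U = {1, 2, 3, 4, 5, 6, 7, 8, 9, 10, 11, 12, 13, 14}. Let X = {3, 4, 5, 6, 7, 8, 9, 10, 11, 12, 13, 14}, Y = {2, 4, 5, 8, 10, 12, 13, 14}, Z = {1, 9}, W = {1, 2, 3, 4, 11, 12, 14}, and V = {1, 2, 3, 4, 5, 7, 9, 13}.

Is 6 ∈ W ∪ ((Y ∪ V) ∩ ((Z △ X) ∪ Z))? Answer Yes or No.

No

6 ∉ Y and 6 ∉ V, so 6 ∉ Y ∪ V
6 ∉ Z and 6 ∈ X, so 6 ∈ Z △ X
6 ∈ (Z △ X) and 6 ∉ Z, so 6 ∈ (Z △ X) ∪ Z
6 ∉ (Y ∪ V) and 6 ∈ ((Z △ X) ∪ Z), so 6 ∉ (Y ∪ V) ∩ ((Z △ X) ∪ Z)
6 ∉ W and 6 ∉ ((Y ∪ V) ∩ ((Z △ X) ∪ Z)), so 6 ∉ W ∪ ((Y ∪ V) ∩ ((Z △ X) ∪ Z))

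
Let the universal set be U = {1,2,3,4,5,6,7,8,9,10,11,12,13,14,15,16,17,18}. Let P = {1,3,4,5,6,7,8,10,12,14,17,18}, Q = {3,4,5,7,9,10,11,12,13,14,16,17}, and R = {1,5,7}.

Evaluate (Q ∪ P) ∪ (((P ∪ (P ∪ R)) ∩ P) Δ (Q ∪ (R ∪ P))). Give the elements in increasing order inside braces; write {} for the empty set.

{1,3,4,5,6,7,8,9,10,11,12,13,14,16,17,18}

Q ∪ P = {1,3,4,5,6,7,8,9,10,11,12,13,14,16,17,18}
P ∪ R = {1,3,4,5,6,7,8,10,12,14,17,18}
P ∪ (P ∪ R) = {1,3,4,5,6,7,8,10,12,14,17,18}
(P ∪ (P ∪ R)) ∩ P = {1,3,4,5,6,7,8,10,12,14,17,18}
R ∪ P = {1,3,4,5,6,7,8,10,12,14,17,18}
Q ∪ (R ∪ P) = {1,3,4,5,6,7,8,9,10,11,12,13,14,16,17,18}
((P ∪ (P ∪ R)) ∩ P) Δ (Q ∪ (R ∪ P)) = {9,11,13,16}
(Q ∪ P) ∪ (((P ∪ (P ∪ R)) ∩ P) Δ (Q ∪ (R ∪ P))) = {1,3,4,5,6,7,8,9,10,11,12,13,14,16,17,18}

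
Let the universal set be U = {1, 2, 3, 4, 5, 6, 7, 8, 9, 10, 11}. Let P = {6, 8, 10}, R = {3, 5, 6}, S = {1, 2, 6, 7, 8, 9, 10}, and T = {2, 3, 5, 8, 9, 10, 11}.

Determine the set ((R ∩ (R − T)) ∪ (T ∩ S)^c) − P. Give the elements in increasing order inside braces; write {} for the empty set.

R − T = {6}
R ∩ (R − T) = {6}
T ∩ S = {2, 8, 9, 10}
(T ∩ S)^c = {1, 3, 4, 5, 6, 7, 11}
(R ∩ (R − T)) ∪ (T ∩ S)^c = {1, 3, 4, 5, 6, 7, 11}
((R ∩ (R − T)) ∪ (T ∩ S)^c) − P = {1, 3, 4, 5, 7, 11}

{1, 3, 4, 5, 7, 11}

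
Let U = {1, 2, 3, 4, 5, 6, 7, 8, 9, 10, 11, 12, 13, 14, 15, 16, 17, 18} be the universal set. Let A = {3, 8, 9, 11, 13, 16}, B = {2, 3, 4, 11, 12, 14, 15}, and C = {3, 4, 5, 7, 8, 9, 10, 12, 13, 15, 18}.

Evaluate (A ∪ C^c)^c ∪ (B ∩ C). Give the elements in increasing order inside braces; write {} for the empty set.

C^c = {1, 2, 6, 11, 14, 16, 17}
A ∪ C^c = {1, 2, 3, 6, 8, 9, 11, 13, 14, 16, 17}
(A ∪ C^c)^c = {4, 5, 7, 10, 12, 15, 18}
B ∩ C = {3, 4, 12, 15}
(A ∪ C^c)^c ∪ (B ∩ C) = {3, 4, 5, 7, 10, 12, 15, 18}

{3, 4, 5, 7, 10, 12, 15, 18}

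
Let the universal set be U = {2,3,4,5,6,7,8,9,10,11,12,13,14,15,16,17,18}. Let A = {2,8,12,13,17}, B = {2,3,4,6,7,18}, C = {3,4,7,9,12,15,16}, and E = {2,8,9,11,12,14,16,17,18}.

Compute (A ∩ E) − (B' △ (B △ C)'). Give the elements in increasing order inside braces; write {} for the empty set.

A ∩ E = {2,8,12,17}
B' = {5,8,9,10,11,12,13,14,15,16,17}
B △ C = {2,6,9,12,15,16,18}
(B △ C)' = {3,4,5,7,8,10,11,13,14,17}
B' △ (B △ C)' = {3,4,7,9,12,15,16}
(A ∩ E) − (B' △ (B △ C)') = {2,8,17}

{2,8,17}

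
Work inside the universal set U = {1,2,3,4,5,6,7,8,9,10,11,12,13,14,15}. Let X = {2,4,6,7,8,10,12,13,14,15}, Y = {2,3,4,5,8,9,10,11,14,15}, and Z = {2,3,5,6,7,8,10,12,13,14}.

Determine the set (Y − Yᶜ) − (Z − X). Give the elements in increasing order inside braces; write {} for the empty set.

{2,4,8,9,10,11,14,15}

Yᶜ = {1,6,7,12,13}
Y − Yᶜ = {2,3,4,5,8,9,10,11,14,15}
Z − X = {3,5}
(Y − Yᶜ) − (Z − X) = {2,4,8,9,10,11,14,15}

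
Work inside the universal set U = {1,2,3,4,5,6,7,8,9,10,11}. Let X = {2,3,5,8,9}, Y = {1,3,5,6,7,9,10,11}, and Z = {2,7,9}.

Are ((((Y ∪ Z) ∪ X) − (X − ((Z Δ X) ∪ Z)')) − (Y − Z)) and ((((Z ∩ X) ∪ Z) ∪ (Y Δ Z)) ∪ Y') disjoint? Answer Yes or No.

Y ∪ Z = {1,2,3,5,6,7,9,10,11}
(Y ∪ Z) ∪ X = {1,2,3,5,6,7,8,9,10,11}
Z Δ X = {3,5,7,8}
(Z Δ X) ∪ Z = {2,3,5,7,8,9}
((Z Δ X) ∪ Z)' = {1,4,6,10,11}
X − ((Z Δ X) ∪ Z)' = {2,3,5,8,9}
((Y ∪ Z) ∪ X) − (X − ((Z Δ X) ∪ Z)') = {1,6,7,10,11}
Y − Z = {1,3,5,6,10,11}
(((Y ∪ Z) ∪ X) − (X − ((Z Δ X) ∪ Z)')) − (Y − Z) = {7}
Z ∩ X = {2,9}
(Z ∩ X) ∪ Z = {2,7,9}
Y Δ Z = {1,2,3,5,6,10,11}
((Z ∩ X) ∪ Z) ∪ (Y Δ Z) = {1,2,3,5,6,7,9,10,11}
Y' = {2,4,8}
(((Z ∩ X) ∪ Z) ∪ (Y Δ Z)) ∪ Y' = {1,2,3,4,5,6,7,8,9,10,11}
7 lies in both, so they are not disjoint.

No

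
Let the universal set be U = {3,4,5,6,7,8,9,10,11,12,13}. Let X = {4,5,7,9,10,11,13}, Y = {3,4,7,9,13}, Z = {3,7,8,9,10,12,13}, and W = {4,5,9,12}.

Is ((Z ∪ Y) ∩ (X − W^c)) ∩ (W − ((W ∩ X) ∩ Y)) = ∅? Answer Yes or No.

Yes

Z ∪ Y = {3,4,7,8,9,10,12,13}
W^c = {3,6,7,8,10,11,13}
X − W^c = {4,5,9}
(Z ∪ Y) ∩ (X − W^c) = {4,9}
W ∩ X = {4,5,9}
(W ∩ X) ∩ Y = {4,9}
W − ((W ∩ X) ∩ Y) = {5,12}
{4,9} and {5,12} share no elements.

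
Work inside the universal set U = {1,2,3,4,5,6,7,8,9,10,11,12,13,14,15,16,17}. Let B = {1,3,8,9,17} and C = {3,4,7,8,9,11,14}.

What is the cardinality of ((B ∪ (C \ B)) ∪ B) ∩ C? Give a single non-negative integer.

C \ B = {4,7,11,14}
B ∪ (C \ B) = {1,3,4,7,8,9,11,14,17}
(B ∪ (C \ B)) ∪ B = {1,3,4,7,8,9,11,14,17}
((B ∪ (C \ B)) ∪ B) ∩ C = {3,4,7,8,9,11,14}
|((B ∪ (C \ B)) ∪ B) ∩ C| = 7

7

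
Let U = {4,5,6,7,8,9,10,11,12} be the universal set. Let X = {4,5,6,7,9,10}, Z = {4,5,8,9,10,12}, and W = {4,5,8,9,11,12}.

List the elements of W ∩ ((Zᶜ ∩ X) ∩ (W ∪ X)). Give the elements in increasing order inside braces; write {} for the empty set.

{}

Zᶜ = {6,7,11}
Zᶜ ∩ X = {6,7}
W ∪ X = {4,5,6,7,8,9,10,11,12}
(Zᶜ ∩ X) ∩ (W ∪ X) = {6,7}
W ∩ ((Zᶜ ∩ X) ∩ (W ∪ X)) = {}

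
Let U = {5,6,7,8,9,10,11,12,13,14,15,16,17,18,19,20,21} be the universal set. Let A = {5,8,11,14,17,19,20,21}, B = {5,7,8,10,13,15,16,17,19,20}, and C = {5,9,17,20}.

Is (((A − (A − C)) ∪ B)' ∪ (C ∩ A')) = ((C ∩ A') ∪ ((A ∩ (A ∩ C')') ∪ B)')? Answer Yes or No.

A − C = {8,11,14,19,21}
A − (A − C) = {5,17,20}
(A − (A − C)) ∪ B = {5,7,8,10,13,15,16,17,19,20}
((A − (A − C)) ∪ B)' = {6,9,11,12,14,18,21}
A' = {6,7,9,10,12,13,15,16,18}
C ∩ A' = {9}
((A − (A − C)) ∪ B)' ∪ (C ∩ A') = {6,9,11,12,14,18,21}
C' = {6,7,8,10,11,12,13,14,15,16,18,19,21}
A ∩ C' = {8,11,14,19,21}
(A ∩ C')' = {5,6,7,9,10,12,13,15,16,17,18,20}
A ∩ (A ∩ C')' = {5,17,20}
(A ∩ (A ∩ C')') ∪ B = {5,7,8,10,13,15,16,17,19,20}
((A ∩ (A ∩ C')') ∪ B)' = {6,9,11,12,14,18,21}
(C ∩ A') ∪ ((A ∩ (A ∩ C')') ∪ B)' = {6,9,11,12,14,18,21}
Both equal {6,9,11,12,14,18,21}, so ((A − (A − C)) ∪ B)' ∪ (C ∩ A') = (C ∩ A') ∪ ((A ∩ (A ∩ C')') ∪ B)'.

Yes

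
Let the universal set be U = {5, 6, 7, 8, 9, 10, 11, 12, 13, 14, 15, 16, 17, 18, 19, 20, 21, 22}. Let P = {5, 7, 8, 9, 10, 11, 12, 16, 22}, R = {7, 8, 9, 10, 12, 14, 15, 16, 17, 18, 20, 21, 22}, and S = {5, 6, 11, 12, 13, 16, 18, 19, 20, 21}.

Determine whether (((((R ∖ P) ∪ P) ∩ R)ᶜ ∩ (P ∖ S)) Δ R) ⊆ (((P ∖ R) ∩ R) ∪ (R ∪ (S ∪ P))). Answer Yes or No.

Yes

R ∖ P = {14, 15, 17, 18, 20, 21}
(R ∖ P) ∪ P = {5, 7, 8, 9, 10, 11, 12, 14, 15, 16, 17, 18, 20, 21, 22}
((R ∖ P) ∪ P) ∩ R = {7, 8, 9, 10, 12, 14, 15, 16, 17, 18, 20, 21, 22}
(((R ∖ P) ∪ P) ∩ R)ᶜ = {5, 6, 11, 13, 19}
P ∖ S = {7, 8, 9, 10, 22}
(((R ∖ P) ∪ P) ∩ R)ᶜ ∩ (P ∖ S) = {}
((((R ∖ P) ∪ P) ∩ R)ᶜ ∩ (P ∖ S)) Δ R = {7, 8, 9, 10, 12, 14, 15, 16, 17, 18, 20, 21, 22}
P ∖ R = {5, 11}
(P ∖ R) ∩ R = {}
S ∪ P = {5, 6, 7, 8, 9, 10, 11, 12, 13, 16, 18, 19, 20, 21, 22}
R ∪ (S ∪ P) = {5, 6, 7, 8, 9, 10, 11, 12, 13, 14, 15, 16, 17, 18, 19, 20, 21, 22}
((P ∖ R) ∩ R) ∪ (R ∪ (S ∪ P)) = {5, 6, 7, 8, 9, 10, 11, 12, 13, 14, 15, 16, 17, 18, 19, 20, 21, 22}
Every element of {7, 8, 9, 10, 12, 14, 15, 16, 17, 18, 20, 21, 22} is in {5, 6, 7, 8, 9, 10, 11, 12, 13, 14, 15, 16, 17, 18, 19, 20, 21, 22}, so ((((R ∖ P) ∪ P) ∩ R)ᶜ ∩ (P ∖ S)) Δ R ⊆ ((P ∖ R) ∩ R) ∪ (R ∪ (S ∪ P)).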